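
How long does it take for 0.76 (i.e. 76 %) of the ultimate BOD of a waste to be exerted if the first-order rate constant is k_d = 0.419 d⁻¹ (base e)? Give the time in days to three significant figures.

y/L₀ = 1 − e^(−k_d t) = 0.76 ⇒ e^(−k_d t) = 0.240
t = −ln(0.240) / 0.419 = 1.427 / 0.419 = 3.406 d.

t ≈ 3.41 d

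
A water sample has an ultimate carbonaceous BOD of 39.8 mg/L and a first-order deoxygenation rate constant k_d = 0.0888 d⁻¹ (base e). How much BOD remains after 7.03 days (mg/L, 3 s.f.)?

L_t = L₀ e^(−k_d t) = 39.8 × e^(−0.0888×7.03) = 39.8 × 0.5357 = 21.32 mg/L.

L ≈ 21.3 mg/L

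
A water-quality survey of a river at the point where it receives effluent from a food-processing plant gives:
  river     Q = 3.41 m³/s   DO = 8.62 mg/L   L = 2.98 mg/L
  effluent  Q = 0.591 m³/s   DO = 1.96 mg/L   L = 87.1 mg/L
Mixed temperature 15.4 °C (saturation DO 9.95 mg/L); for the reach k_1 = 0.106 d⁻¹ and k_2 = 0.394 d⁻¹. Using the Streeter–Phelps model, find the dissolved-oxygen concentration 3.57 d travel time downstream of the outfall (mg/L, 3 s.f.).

DO ≈ 6.89 mg/L

Mixed DO = (3.41×8.62 + 0.591×1.96)/(3.41+0.591) = 30.55/4.001 = 7.636 mg/L.
Mixed L₀ = (3.41×2.98 + 0.591×87.1)/(4.001) = 61.64/4.001 = 15.41 mg/L.
Initial deficit D₀ = C_s − DO₀ = 9.95 − 7.636 = 2.314 mg/L.
D(3.57) = [0.106×15.41/(0.394−0.106)](e^(−0.106×3.57) − e^(−0.394×3.57)) + 2.314 e^(−0.394×3.57)
= 5.670 × (0.6849 − 0.2450) + 2.314 × 0.2450 = 3.061 mg/L.
DO = 9.95 − 3.061 = 6.889 mg/L.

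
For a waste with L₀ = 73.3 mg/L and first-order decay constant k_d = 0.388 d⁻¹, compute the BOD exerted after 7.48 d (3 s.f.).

y ≈ 69.3 mg/L

y_t = L₀(1 − e^(−k_d t)) = 73.3 × (1 − e^(−0.388×7.48))
= 73.3 × (1 − 0.05490) = 73.3 × 0.9451 = 69.28 mg/L.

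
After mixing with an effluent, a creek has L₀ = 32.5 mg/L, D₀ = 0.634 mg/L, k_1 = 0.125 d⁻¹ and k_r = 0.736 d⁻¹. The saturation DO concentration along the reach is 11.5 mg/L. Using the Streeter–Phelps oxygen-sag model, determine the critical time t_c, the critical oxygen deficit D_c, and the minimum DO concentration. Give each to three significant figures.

t_c ≈ 2.74 d; D_c ≈ 3.92 mg/L; min DO ≈ 7.58 mg/L

With k_r/k_1 = 5.888 and 1 − D₀(k_r−k_1)/(k_1 L₀) = 0.9046,
t_c = ln(5.888 × 0.9046) / (0.736 − 0.125) = ln(5.327) / 0.6110 = 1.673/0.6110 = 2.738 d.
D_c = (k_1/k_r) L₀ e^(−k_1 t_c) = (0.125/0.736) × 32.5 × e^(−0.125×2.738) = 0.1698 × 32.5 × 0.7102 = 3.920 mg/L.
Minimum DO = C_s − D_c = 11.5 − 3.920 = 7.580 mg/L.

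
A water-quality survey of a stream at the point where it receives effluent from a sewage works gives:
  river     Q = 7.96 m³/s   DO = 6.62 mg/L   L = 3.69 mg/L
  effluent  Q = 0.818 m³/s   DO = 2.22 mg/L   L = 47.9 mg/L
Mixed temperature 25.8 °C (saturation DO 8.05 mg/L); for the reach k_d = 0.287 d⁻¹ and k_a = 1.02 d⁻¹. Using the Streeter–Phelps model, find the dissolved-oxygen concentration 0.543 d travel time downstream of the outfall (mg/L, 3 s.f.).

DO ≈ 6.13 mg/L

Mixed DO = (7.96×6.62 + 0.818×2.22)/(7.96+0.818) = 54.51/8.778 = 6.210 mg/L.
Mixed L₀ = (7.96×3.69 + 0.818×47.9)/(8.778) = 68.55/8.778 = 7.810 mg/L.
Initial deficit D₀ = C_s − DO₀ = 8.05 − 6.210 = 1.840 mg/L.
D(0.543) = [0.287×7.810/(1.02−0.287)](e^(−0.287×0.543) − e^(−1.02×0.543)) + 1.840 e^(−1.02×0.543)
= 3.058 × (0.8557 − 0.5747) + 1.840 × 0.5747 = 1.917 mg/L.
DO = 8.05 − 1.917 = 6.133 mg/L.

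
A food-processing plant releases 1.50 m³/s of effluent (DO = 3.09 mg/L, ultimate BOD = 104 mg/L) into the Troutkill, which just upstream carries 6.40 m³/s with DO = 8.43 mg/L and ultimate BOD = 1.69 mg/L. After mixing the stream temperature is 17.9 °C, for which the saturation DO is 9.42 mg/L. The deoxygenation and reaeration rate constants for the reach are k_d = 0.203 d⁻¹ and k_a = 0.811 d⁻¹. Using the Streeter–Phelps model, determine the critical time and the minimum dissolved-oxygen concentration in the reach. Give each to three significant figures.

Mixed DO = (6.40×8.43 + 1.50×3.09)/(6.40+1.50) = 58.59/7.900 = 7.416 mg/L.
Mixed L₀ = (6.40×1.69 + 1.50×104)/(7.900) = 166.8/7.900 = 21.12 mg/L.
Initial deficit D₀ = C_s − DO₀ = 9.42 − 7.416 = 2.004 mg/L.
t_c = (1/0.6080) ln[(0.811/0.203)(1 − 2.004×0.6080/(0.203×21.12))] = 1.645 × ln(2.860) = 1.728 d.
D_c = (0.203/0.811) × 21.12 × e^(−0.203×1.728) = 0.2503 × 21.12 × 0.7041 = 3.722 mg/L.
Minimum DO = 9.42 − 3.722 = 5.698 mg/L.

t_c ≈ 1.73 d; minimum DO ≈ 5.70 mg/L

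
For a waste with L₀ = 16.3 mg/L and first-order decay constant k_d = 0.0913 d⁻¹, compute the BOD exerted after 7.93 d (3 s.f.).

y ≈ 8.40 mg/L

y_t = L₀(1 − e^(−k_d t)) = 16.3 × (1 − e^(−0.0913×7.93))
= 16.3 × (1 − 0.4848) = 16.3 × 0.5152 = 8.398 mg/L.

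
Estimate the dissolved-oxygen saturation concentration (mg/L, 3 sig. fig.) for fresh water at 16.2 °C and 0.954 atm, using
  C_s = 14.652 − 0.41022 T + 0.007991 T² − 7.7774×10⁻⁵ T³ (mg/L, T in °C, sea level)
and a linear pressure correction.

At sea level: C_s = 14.652 − 0.41022×16.2 + 0.007991×16.2² − 7.7774×10⁻⁵×16.2³ = 9.773 mg/L.
Pressure correction: C_s' = 9.773 × 0.954 = 9.323 mg/L.

C_s ≈ 9.32 mg/L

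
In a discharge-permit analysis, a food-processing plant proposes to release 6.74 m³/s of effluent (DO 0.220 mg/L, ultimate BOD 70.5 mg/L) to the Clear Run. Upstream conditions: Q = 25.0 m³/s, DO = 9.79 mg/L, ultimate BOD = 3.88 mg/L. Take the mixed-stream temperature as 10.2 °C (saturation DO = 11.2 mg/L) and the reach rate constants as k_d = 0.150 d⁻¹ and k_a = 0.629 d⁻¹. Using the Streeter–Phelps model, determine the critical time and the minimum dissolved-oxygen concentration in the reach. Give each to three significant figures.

t_c ≈ 1.03 d; minimum DO ≈ 7.52 mg/L

Mixed DO = (25.0×9.79 + 6.74×0.220)/(25.0+6.74) = 246.2/31.74 = 7.758 mg/L.
Mixed L₀ = (25.0×3.88 + 6.74×70.5)/(31.74) = 572.2/31.74 = 18.03 mg/L.
Initial deficit D₀ = C_s − DO₀ = 11.2 − 7.758 = 3.442 mg/L.
t_c = (1/0.4790) ln[(0.629/0.150)(1 − 3.442×0.4790/(0.150×18.03))] = 2.088 × ln(1.636) = 1.028 d.
D_c = (0.150/0.629) × 18.03 × e^(−0.150×1.028) = 0.2385 × 18.03 × 0.8571 = 3.685 mg/L.
Minimum DO = 11.2 − 3.685 = 7.515 mg/L.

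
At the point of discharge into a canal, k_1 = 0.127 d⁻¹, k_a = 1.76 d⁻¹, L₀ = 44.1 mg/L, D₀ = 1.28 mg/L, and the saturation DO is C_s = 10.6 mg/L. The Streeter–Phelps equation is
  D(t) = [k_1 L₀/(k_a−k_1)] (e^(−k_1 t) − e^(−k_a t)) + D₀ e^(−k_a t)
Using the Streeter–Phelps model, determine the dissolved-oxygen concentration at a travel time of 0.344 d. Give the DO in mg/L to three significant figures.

k_1 L₀/(k_a−k_1) = 0.127×44.1/(1.76−0.127) = 5.601/1.633 = 3.430 mg/L.
e^(−k_1 t) = e^(−0.127×0.3440) = 0.9573; e^(−k_a t) = e^(−1.76×0.3440) = 0.5458.
D = 3.430 × (0.9573 − 0.5458) + 1.28 × 0.5458 = 1.411 + 0.6987 = 2.110 mg/L.
DO = C_s − D = 10.6 − 2.110 = 8.490 mg/L.

DO ≈ 8.49 mg/L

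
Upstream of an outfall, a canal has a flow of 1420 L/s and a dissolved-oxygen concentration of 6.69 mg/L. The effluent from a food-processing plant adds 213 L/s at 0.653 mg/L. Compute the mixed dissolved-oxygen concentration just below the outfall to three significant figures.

5.90 mg/L

Flow-weighted mixing: C = (Q_r C_r + Q_w C_w)/(Q_r + Q_w)
= (1420×6.69 + 213×0.653)/(1420 + 213) = 9639/1633 = 5.903 mg/L.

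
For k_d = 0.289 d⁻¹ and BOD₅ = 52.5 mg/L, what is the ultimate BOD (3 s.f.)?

L₀ ≈ 68.7 mg/L

BOD₅ = L₀(1 − e^(−5k_d)) ⇒ L₀ = BOD₅ / (1 − e^(−5×0.289))
= 52.5 / (1 − 0.2357) = 52.5 / 0.7643 = 68.69 mg/L.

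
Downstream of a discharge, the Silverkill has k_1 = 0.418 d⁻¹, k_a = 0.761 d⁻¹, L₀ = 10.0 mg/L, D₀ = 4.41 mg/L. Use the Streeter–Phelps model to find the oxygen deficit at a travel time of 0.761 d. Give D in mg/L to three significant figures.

k_1 L₀/(k_a−k_1) = 0.418×10.0/(0.761−0.418) = 4.180/0.3430 = 12.19 mg/L.
e^(−k_1 t) = e^(−0.418×0.7610) = 0.7275; e^(−k_a t) = e^(−0.761×0.7610) = 0.5604.
D = 12.19 × (0.7275 − 0.5604) + 4.41 × 0.5604 = 2.037 + 2.471 = 4.508 mg/L.

D ≈ 4.51 mg/L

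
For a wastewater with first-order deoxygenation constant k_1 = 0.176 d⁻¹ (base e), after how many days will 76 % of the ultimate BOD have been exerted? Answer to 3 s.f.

y/L₀ = 1 − e^(−k_1 t) = 0.76 ⇒ e^(−k_1 t) = 0.240
t = −ln(0.240) / 0.176 = 1.427 / 0.176 = 8.109 d.

t ≈ 8.11 d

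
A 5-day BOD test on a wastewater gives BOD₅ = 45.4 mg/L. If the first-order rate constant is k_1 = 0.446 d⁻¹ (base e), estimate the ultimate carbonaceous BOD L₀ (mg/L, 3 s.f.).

BOD₅ = L₀(1 − e^(−5k_1)) ⇒ L₀ = BOD₅ / (1 − e^(−5×0.446))
= 45.4 / (1 − 0.1075) = 45.4 / 0.8925 = 50.87 mg/L.

L₀ ≈ 50.9 mg/L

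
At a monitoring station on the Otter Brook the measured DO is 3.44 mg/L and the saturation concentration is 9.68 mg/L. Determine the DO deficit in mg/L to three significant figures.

D ≈ 6.24 mg/L

D = C_s − C = 9.68 − 3.44 = 6.24 mg/L.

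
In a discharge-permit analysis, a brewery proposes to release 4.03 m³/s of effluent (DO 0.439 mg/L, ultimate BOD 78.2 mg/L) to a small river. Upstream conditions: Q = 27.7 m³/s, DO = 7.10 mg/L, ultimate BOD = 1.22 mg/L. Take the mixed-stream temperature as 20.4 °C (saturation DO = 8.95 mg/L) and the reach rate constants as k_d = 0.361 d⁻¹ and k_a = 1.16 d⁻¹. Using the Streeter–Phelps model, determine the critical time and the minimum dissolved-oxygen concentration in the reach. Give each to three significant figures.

Mixed DO = (27.7×7.10 + 4.03×0.439)/(27.7+4.03) = 198.4/31.73 = 6.254 mg/L.
Mixed L₀ = (27.7×1.22 + 4.03×78.2)/(31.73) = 348.9/31.73 = 11.00 mg/L.
Initial deficit D₀ = C_s − DO₀ = 8.95 − 6.254 = 2.696 mg/L.
t_c = (1/0.7990) ln[(1.16/0.361)(1 − 2.696×0.7990/(0.361×11.00))] = 1.252 × ln(1.470) = 0.4820 d.
D_c = (0.361/1.16) × 11.00 × e^(−0.361×0.4820) = 0.3112 × 11.00 × 0.8403 = 2.876 mg/L.
Minimum DO = 8.95 − 2.876 = 6.074 mg/L.

t_c ≈ 0.482 d; minimum DO ≈ 6.07 mg/L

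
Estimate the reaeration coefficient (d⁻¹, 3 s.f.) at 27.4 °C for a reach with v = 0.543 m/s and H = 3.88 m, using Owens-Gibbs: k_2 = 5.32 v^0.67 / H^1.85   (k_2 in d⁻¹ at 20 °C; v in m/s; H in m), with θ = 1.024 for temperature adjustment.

k_2 ≈ 0.343 d⁻¹

k_2(20) = 5.32 × 0.543^0.67 / 3.88^1.85 = 5.32 × 0.6642 / 12.28 = 0.2877 d⁻¹.
k_2(27.4) = 0.2877 × 1.024^(27.4−20) = 0.2877 × 1.192 = 0.3429 d⁻¹.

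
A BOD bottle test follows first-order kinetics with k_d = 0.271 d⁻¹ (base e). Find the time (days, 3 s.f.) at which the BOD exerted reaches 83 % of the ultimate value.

y/L₀ = 1 − e^(−k_d t) = 0.83 ⇒ e^(−k_d t) = 0.170
t = −ln(0.170) / 0.271 = 1.772 / 0.271 = 6.539 d.

t ≈ 6.54 d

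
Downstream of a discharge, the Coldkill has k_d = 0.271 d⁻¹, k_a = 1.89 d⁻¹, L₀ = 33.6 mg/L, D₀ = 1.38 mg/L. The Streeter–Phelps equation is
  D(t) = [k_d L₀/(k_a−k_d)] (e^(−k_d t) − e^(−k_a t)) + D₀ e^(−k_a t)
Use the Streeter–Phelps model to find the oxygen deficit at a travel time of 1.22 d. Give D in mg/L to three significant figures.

D ≈ 3.62 mg/L

k_d L₀/(k_a−k_d) = 0.271×33.6/(1.89−0.271) = 9.106/1.619 = 5.624 mg/L.
e^(−k_d t) = e^(−0.271×1.220) = 0.7185; e^(−k_a t) = e^(−1.89×1.220) = 0.09968.
D = 5.624 × (0.7185 − 0.09968) + 1.38 × 0.09968 = 3.480 + 0.1376 = 3.618 mg/L.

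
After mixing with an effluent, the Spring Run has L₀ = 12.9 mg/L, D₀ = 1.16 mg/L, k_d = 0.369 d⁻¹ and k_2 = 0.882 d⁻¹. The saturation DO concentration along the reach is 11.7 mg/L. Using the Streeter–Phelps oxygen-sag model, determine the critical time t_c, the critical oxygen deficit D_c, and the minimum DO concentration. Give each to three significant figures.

t_c = [1/(k_2−k_d)] ln[(k_2/k_d)(1 − D₀(k_2−k_d)/(k_d L₀))]
= [1/(0.882−0.369)] ln[(0.882/0.369)(1 − 1.16×0.5130/(0.369×12.9))]
= (1/0.5130) ln[2.390 × 0.8750] = 1.949 × ln(2.091) = 1.949 × 0.7378 = 1.438 d.
L(t_c) = L₀ e^(−k_d t_c) = 12.9 × 0.5882 = 7.587 mg/L, and at the critical point k_2 D_c = k_d L, so D_c = (0.369/0.882) × 7.587 = 3.174 mg/L.
Minimum DO = C_s − D_c = 11.7 − 3.174 = 8.526 mg/L.

t_c ≈ 1.44 d; D_c ≈ 3.17 mg/L; min DO ≈ 8.53 mg/L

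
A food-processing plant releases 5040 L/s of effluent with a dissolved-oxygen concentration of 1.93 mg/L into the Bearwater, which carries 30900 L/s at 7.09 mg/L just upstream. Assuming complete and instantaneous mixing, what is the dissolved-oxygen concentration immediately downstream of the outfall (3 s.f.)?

6.37 mg/L

Flow-weighted mixing: C = (Q_r C_r + Q_w C_w)/(Q_r + Q_w)
= (30900×7.09 + 5040×1.93)/(30900 + 5040) = 228800/35940 = 6.366 mg/L.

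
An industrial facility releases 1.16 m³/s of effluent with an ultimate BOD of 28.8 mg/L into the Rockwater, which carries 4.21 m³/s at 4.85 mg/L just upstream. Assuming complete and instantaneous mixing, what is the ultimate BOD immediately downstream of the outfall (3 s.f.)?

Flow-weighted mixing: C = (Q_r C_r + Q_w C_w)/(Q_r + Q_w)
= (4.21×4.85 + 1.16×28.8)/(4.21 + 1.16) = 53.83/5.370 = 10.02 mg/L.

10.0 mg/L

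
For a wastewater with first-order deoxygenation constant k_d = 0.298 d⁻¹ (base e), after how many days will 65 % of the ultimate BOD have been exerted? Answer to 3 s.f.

t ≈ 3.52 d

y/L₀ = 1 − e^(−k_d t) = 0.65 ⇒ e^(−k_d t) = 0.350
t = −ln(0.350) / 0.298 = 1.050 / 0.298 = 3.523 d.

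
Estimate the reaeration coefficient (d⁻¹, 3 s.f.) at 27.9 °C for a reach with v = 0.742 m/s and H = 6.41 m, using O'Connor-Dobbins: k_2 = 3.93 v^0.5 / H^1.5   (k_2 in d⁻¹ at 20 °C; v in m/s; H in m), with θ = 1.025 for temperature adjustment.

k_2(20) = 3.93 × 0.742^0.5 / 6.41^1.5 = 3.93 × 0.8614 / 16.23 = 0.2086 d⁻¹.
k_2(27.9) = 0.2086 × 1.025^(27.9−20) = 0.2086 × 1.215 = 0.2535 d⁻¹.

k_2 ≈ 0.254 d⁻¹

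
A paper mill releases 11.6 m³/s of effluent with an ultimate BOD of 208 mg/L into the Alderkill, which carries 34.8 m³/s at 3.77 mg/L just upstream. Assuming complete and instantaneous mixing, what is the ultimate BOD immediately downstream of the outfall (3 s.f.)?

Flow-weighted mixing: C = (Q_r C_r + Q_w C_w)/(Q_r + Q_w)
= (34.8×3.77 + 11.6×208)/(34.8 + 11.6) = 2544/46.40 = 54.83 mg/L.

54.8 mg/L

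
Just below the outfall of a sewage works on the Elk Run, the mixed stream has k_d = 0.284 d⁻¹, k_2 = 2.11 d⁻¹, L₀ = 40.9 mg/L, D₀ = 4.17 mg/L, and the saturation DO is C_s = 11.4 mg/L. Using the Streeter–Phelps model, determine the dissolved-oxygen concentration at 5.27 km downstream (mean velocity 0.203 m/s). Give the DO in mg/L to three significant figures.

Travel time t = x/v = 5.27 km / (0.203 m/s) = 5270 m / 0.203 m/s = 25960 s = 0.3005 d.
k_d L₀/(k_2−k_d) = 0.284×40.9/(2.11−0.284) = 11.62/1.826 = 6.361 mg/L.
e^(−k_d t) = e^(−0.284×0.3005) = 0.9182; e^(−k_2 t) = e^(−2.11×0.3005) = 0.5305.
D = 6.361 × (0.9182 − 0.5305) + 4.17 × 0.5305 = 2.466 + 2.212 = 4.679 mg/L.
DO = C_s − D = 11.4 − 4.679 = 6.721 mg/L.

DO ≈ 6.72 mg/L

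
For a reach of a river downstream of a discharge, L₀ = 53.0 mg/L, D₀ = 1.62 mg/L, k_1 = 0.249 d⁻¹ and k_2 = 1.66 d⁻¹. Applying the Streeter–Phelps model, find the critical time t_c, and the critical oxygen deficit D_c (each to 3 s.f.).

t_c ≈ 1.21 d; D_c ≈ 5.88 mg/L

At the critical point dD/dt = 0, so k_1 L₀ e^(−k_1 t) = k_2 D. Substituting D(t) from the Streeter–Phelps equation and solving for t gives
t_c = ln[(k_2/k_1)(1 − D₀(k_2−k_1)/(k_1 L₀))] / (k_2−k_1).
Here k_2−k_1 = 1.411 d⁻¹ and 1 − D₀(k_2−k_1)/(k_1 L₀) = 1 − 1.62×1.411/(0.249×53.0) = 0.8268, so
t_c = ln(6.667 × 0.8268) / 1.411 = 1.707 / 1.411 = 1.210 d.
L(t_c) = L₀ e^(−k_1 t_c) = 53.0 × 0.7399 = 39.22 mg/L, and at the critical point k_2 D_c = k_1 L, so D_c = (0.249/1.66) × 39.22 = 5.882 mg/L.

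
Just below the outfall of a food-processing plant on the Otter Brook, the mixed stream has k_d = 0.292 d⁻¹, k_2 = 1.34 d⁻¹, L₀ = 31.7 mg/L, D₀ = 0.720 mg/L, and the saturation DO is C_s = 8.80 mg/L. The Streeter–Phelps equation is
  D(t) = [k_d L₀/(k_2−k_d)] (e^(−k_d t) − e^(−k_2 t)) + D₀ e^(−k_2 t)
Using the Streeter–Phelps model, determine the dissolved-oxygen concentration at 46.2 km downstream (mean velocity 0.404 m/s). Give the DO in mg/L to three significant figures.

Travel time t = x/v = 46.2 km / (0.404 m/s) = 46200 m / 0.404 m/s = 114400 s = 1.324 d.
k_d L₀/(k_2−k_d) = 0.292×31.7/(1.34−0.292) = 9.256/1.048 = 8.832 mg/L.
e^(−k_d t) = e^(−0.292×1.324) = 0.6794; e^(−k_2 t) = e^(−1.34×1.324) = 0.1697.
D = 8.832 × (0.6794 − 0.1697) + 0.720 × 0.1697 = 4.502 + 0.1222 = 4.624 mg/L.
DO = C_s − D = 8.80 − 4.624 = 4.176 mg/L.

DO ≈ 4.18 mg/L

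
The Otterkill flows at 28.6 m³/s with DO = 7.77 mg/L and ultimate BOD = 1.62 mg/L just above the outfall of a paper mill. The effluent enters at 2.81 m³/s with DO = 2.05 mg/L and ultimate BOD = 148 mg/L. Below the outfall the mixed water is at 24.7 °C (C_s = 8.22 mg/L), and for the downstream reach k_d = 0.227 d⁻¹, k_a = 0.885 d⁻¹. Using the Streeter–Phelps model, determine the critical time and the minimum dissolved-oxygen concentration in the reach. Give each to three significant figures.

t_c ≈ 1.75 d; minimum DO ≈ 5.68 mg/L

Mixed DO = (28.6×7.77 + 2.81×2.05)/(28.6+2.81) = 228.0/31.41 = 7.258 mg/L.
Mixed L₀ = (28.6×1.62 + 2.81×148)/(31.41) = 462.2/31.41 = 14.72 mg/L.
Initial deficit D₀ = C_s − DO₀ = 8.22 − 7.258 = 0.9617 mg/L.
t_c = (1/0.6580) ln[(0.885/0.227)(1 − 0.9617×0.6580/(0.227×14.72))] = 1.520 × ln(3.160) = 1.749 d.
D_c = (0.227/0.885) × 14.72 × e^(−0.227×1.749) = 0.2565 × 14.72 × 0.6724 = 2.538 mg/L.
Minimum DO = 8.22 − 2.538 = 5.682 mg/L.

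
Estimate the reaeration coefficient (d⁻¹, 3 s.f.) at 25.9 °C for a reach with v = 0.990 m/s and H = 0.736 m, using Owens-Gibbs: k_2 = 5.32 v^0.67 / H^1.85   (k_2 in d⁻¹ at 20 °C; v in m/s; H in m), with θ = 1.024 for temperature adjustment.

k_2 ≈ 10.7 d⁻¹

k_2(20) = 5.32 × 0.990^0.67 / 0.736^1.85 = 5.32 × 0.9933 / 0.5672 = 9.317 d⁻¹.
k_2(25.9) = 9.317 × 1.024^(25.9−20) = 9.317 × 1.150 = 10.72 d⁻¹.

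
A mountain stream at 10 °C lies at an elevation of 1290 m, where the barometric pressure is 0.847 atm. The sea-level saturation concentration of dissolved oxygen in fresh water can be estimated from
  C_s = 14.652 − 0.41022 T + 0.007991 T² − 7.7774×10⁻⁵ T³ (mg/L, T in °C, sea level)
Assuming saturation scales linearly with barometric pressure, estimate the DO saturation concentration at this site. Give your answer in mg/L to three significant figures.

At sea level: C_s = 14.652 − 0.41022×10 + 0.007991×10² − 7.7774×10⁻⁵×10³ = 11.27 mg/L.
Pressure correction: C_s' = 11.27 × 0.847 = 9.547 mg/L.

C_s ≈ 9.55 mg/L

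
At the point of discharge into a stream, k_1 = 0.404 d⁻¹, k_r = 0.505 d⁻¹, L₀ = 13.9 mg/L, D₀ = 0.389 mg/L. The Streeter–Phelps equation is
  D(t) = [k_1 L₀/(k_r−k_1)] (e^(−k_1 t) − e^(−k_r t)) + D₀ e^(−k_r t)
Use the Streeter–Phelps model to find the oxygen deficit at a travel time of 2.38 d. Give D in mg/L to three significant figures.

k_1 L₀/(k_r−k_1) = 0.404×13.9/(0.505−0.404) = 5.616/0.1010 = 55.60 mg/L.
e^(−k_1 t) = e^(−0.404×2.380) = 0.3823; e^(−k_r t) = e^(−0.505×2.380) = 0.3006.
D = 55.60 × (0.3823 − 0.3006) + 0.389 × 0.3006 = 4.542 + 0.1169 = 4.659 mg/L.

D ≈ 4.66 mg/L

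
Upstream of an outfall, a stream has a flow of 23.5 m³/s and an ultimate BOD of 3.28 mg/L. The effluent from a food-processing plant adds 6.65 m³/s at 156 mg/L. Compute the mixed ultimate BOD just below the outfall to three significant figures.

37.0 mg/L

Flow-weighted mixing: C = (Q_r C_r + Q_w C_w)/(Q_r + Q_w)
= (23.5×3.28 + 6.65×156)/(23.5 + 6.65) = 1114/30.15 = 36.96 mg/L.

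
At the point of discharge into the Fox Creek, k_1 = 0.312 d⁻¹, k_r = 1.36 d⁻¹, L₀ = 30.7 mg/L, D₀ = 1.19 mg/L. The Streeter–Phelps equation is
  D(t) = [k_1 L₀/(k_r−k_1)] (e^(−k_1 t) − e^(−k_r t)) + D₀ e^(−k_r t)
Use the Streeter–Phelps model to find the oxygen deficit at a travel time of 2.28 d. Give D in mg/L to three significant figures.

D ≈ 4.13 mg/L

k_1 L₀/(k_r−k_1) = 0.312×30.7/(1.36−0.312) = 9.578/1.048 = 9.140 mg/L.
e^(−k_1 t) = e^(−0.312×2.280) = 0.4910; e^(−k_r t) = e^(−1.36×2.280) = 0.04501.
D = 9.140 × (0.4910 − 0.04501) + 1.19 × 0.04501 = 4.076 + 0.05357 = 4.130 mg/L.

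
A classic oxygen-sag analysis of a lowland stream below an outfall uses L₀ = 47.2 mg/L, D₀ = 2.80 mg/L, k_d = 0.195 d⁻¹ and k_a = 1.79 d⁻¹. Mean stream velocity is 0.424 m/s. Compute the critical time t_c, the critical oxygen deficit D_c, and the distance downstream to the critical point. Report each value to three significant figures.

t_c ≈ 0.974 d; D_c ≈ 4.25 mg/L; x_c ≈ 35.7 km

At the critical point dD/dt = 0, so k_d L₀ e^(−k_d t) = k_a D. Substituting D(t) from the Streeter–Phelps equation and solving for t gives
t_c = ln[(k_a/k_d)(1 − D₀(k_a−k_d)/(k_d L₀))] / (k_a−k_d).
Here k_a−k_d = 1.595 d⁻¹ and 1 − D₀(k_a−k_d)/(k_d L₀) = 1 − 2.80×1.595/(0.195×47.2) = 0.5148, so
t_c = ln(9.179 × 0.5148) / 1.595 = 1.553 / 1.595 = 0.9736 d.
L(t_c) = L₀ e^(−k_d t_c) = 47.2 × 0.8271 = 39.04 mg/L, and at the critical point k_a D_c = k_d L, so D_c = (0.195/1.79) × 39.04 = 4.253 mg/L.
x_c = v t_c = 0.424 m/s × 0.9736 d × 86400 s/d = 35670 m ≈ 35.7 km.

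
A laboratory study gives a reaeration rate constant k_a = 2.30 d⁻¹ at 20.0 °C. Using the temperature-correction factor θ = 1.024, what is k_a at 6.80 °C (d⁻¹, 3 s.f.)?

k_a ≈ 1.68 d⁻¹

k_a(T₂) = k_a(T₁) · θ^(T₂−T₁) = 2.30 × 1.024^(6.80−20.0)
= 2.30 × 1.024^-13.2 = 2.30 × 0.7312 = 1.682 d⁻¹.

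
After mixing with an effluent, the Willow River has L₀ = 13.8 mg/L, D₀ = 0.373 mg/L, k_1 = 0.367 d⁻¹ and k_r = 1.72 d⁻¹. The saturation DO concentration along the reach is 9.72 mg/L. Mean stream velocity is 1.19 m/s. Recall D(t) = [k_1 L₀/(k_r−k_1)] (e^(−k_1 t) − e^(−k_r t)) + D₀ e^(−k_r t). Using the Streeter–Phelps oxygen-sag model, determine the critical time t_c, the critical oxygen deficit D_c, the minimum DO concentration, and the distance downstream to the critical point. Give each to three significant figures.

t_c ≈ 1.06 d; D_c ≈ 1.99 mg/L; min DO ≈ 7.73 mg/L; x_c ≈ 109 km

With k_r/k_1 = 4.687 and 1 − D₀(k_r−k_1)/(k_1 L₀) = 0.9004,
t_c = ln(4.687 × 0.9004) / (1.72 − 0.367) = ln(4.220) / 1.353 = 1.440/1.353 = 1.064 d.
D_c = (k_1/k_r) L₀ e^(−k_1 t_c) = (0.367/1.72) × 13.8 × e^(−0.367×1.064) = 0.2134 × 13.8 × 0.6767 = 1.993 mg/L.
Minimum DO = C_s − D_c = 9.72 − 1.993 = 7.727 mg/L.
x_c = v t_c = 1.19 m/s × 1.064 d × 86400 s/d = 109400 m ≈ 109 km.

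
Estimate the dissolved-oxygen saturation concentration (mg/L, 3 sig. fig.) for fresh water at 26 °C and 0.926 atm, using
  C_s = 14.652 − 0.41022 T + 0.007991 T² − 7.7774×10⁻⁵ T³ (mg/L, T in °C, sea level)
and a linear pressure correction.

C_s ≈ 7.43 mg/L

At sea level: C_s = 14.652 − 0.41022×26 + 0.007991×26² − 7.7774×10⁻⁵×26³ = 8.021 mg/L.
Pressure correction: C_s' = 8.021 × 0.926 = 7.428 mg/L.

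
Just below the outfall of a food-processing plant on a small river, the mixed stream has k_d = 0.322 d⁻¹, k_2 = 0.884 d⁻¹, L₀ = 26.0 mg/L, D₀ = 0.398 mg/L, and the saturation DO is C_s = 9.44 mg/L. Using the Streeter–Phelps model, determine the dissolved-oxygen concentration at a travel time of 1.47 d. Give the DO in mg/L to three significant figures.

k_d L₀/(k_2−k_d) = 0.322×26.0/(0.884−0.322) = 8.372/0.5620 = 14.90 mg/L.
e^(−k_d t) = e^(−0.322×1.470) = 0.6229; e^(−k_2 t) = e^(−0.884×1.470) = 0.2727.
D = 14.90 × (0.6229 − 0.2727) + 0.398 × 0.2727 = 5.218 + 0.1085 = 5.326 mg/L.
DO = C_s − D = 9.44 − 5.326 = 4.114 mg/L.

DO ≈ 4.11 mg/L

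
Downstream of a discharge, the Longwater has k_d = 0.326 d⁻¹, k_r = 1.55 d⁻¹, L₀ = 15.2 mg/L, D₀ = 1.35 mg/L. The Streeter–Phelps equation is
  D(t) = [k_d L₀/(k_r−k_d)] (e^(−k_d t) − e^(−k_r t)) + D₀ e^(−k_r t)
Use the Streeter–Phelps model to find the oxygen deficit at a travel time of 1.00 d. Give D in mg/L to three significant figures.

k_d L₀/(k_r−k_d) = 0.326×15.2/(1.55−0.326) = 4.955/1.224 = 4.048 mg/L.
e^(−k_d t) = e^(−0.326×1.000) = 0.7218; e^(−k_r t) = e^(−1.55×1.000) = 0.2122.
D = 4.048 × (0.7218 − 0.2122) + 1.35 × 0.2122 = 2.063 + 0.2865 = 2.349 mg/L.

D ≈ 2.35 mg/L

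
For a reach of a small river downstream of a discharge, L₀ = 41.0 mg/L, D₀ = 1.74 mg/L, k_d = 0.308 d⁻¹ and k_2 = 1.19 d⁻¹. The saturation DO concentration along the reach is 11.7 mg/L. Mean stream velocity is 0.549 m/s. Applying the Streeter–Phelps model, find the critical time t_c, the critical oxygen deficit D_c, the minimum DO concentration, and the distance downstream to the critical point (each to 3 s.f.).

t_c ≈ 1.39 d; D_c ≈ 6.93 mg/L; min DO ≈ 4.77 mg/L; x_c ≈ 65.7 km

With k_2/k_d = 3.864 and 1 − D₀(k_2−k_d)/(k_d L₀) = 0.8785,
t_c = ln(3.864 × 0.8785) / (1.19 − 0.308) = ln(3.394) / 0.8820 = 1.222/0.8820 = 1.386 d.
L(t_c) = L₀ e^(−k_d t_c) = 41.0 × 0.6526 = 26.76 mg/L, and at the critical point k_2 D_c = k_d L, so D_c = (0.308/1.19) × 26.76 = 6.926 mg/L.
Minimum DO = C_s − D_c = 11.7 − 6.926 = 4.774 mg/L.
x_c = v t_c = 0.549 m/s × 1.386 d × 86400 s/d = 65720 m ≈ 65.7 km.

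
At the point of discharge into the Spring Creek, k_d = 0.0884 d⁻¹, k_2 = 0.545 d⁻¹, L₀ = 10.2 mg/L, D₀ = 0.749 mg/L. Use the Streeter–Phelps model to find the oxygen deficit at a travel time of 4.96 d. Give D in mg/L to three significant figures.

D ≈ 1.19 mg/L

k_d L₀/(k_2−k_d) = 0.0884×10.2/(0.545−0.0884) = 0.9017/0.4566 = 1.975 mg/L.
e^(−k_d t) = e^(−0.0884×4.960) = 0.6450; e^(−k_2 t) = e^(−0.545×4.960) = 0.06699.
D = 1.975 × (0.6450 − 0.06699) + 0.749 × 0.06699 = 1.141 + 0.05018 = 1.192 mg/L.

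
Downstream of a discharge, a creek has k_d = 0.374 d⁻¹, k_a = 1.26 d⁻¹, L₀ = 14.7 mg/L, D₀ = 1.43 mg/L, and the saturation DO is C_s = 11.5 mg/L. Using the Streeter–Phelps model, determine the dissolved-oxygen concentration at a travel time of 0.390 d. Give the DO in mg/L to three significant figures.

k_d L₀/(k_a−k_d) = 0.374×14.7/(1.26−0.374) = 5.498/0.8860 = 6.205 mg/L.
e^(−k_d t) = e^(−0.374×0.3900) = 0.8643; e^(−k_a t) = e^(−1.26×0.3900) = 0.6118.
D = 6.205 × (0.8643 − 0.6118) + 1.43 × 0.6118 = 1.567 + 0.8748 = 2.442 mg/L.
DO = C_s − D = 11.5 − 2.442 = 9.058 mg/L.

DO ≈ 9.06 mg/L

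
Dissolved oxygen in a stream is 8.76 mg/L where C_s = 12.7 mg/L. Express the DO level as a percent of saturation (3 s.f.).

69.0 % saturation

% saturation = C/C_s × 100 = 8.76/12.7 × 100 = 69.0 %.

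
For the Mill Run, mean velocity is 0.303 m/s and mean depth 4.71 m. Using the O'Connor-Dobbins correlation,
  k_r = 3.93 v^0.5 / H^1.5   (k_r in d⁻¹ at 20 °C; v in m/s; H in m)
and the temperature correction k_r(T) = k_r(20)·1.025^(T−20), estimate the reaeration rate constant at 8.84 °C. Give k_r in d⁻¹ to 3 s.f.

k_r ≈ 0.161 d⁻¹

k_r(20) = 3.93 × 0.303^0.5 / 4.71^1.5 = 3.93 × 0.5505 / 10.22 = 0.2116 d⁻¹.
k_r(8.84) = 0.2116 × 1.025^(8.84−20) = 0.2116 × 0.7591 = 0.1607 d⁻¹.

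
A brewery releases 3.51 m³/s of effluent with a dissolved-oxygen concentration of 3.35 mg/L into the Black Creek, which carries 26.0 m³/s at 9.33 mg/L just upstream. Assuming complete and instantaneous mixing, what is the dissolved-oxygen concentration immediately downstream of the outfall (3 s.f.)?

Flow-weighted mixing: C = (Q_r C_r + Q_w C_w)/(Q_r + Q_w)
= (26.0×9.33 + 3.51×3.35)/(26.0 + 3.51) = 254.3/29.51 = 8.619 mg/L.

8.62 mg/L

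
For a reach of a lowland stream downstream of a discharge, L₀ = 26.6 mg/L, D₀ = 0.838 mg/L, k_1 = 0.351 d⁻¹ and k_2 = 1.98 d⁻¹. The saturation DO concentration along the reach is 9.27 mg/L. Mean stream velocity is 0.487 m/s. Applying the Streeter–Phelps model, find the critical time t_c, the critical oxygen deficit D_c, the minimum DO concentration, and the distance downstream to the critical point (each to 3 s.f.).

t_c ≈ 0.965 d; D_c ≈ 3.36 mg/L; min DO ≈ 5.91 mg/L; x_c ≈ 40.6 km

t_c = [1/(k_2−k_1)] ln[(k_2/k_1)(1 − D₀(k_2−k_1)/(k_1 L₀))]
= [1/(1.98−0.351)] ln[(1.98/0.351)(1 − 0.838×1.629/(0.351×26.6))]
= (1/1.629) ln[5.641 × 0.8538] = 0.6139 × ln(4.816) = 0.6139 × 1.572 = 0.9650 d.
L(t_c) = L₀ e^(−k_1 t_c) = 26.6 × 0.7127 = 18.96 mg/L, and at the critical point k_2 D_c = k_1 L, so D_c = (0.351/1.98) × 18.96 = 3.361 mg/L.
Minimum DO = C_s − D_c = 9.27 − 3.361 = 5.909 mg/L.
x_c = v t_c = 0.487 m/s × 0.9650 d × 86400 s/d = 40600 m ≈ 40.6 km.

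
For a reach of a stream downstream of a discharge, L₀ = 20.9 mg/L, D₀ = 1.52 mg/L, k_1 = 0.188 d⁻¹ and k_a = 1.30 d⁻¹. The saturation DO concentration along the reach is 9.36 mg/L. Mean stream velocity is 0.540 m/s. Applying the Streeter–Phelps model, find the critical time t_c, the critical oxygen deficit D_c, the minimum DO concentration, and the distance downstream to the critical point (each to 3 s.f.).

t_c ≈ 1.23 d; D_c ≈ 2.40 mg/L; min DO ≈ 6.96 mg/L; x_c ≈ 57.5 km

t_c = [1/(k_a−k_1)] ln[(k_a/k_1)(1 − D₀(k_a−k_1)/(k_1 L₀))]
= [1/(1.30−0.188)] ln[(1.30/0.188)(1 − 1.52×1.112/(0.188×20.9))]
= (1/1.112) ln[6.915 × 0.5698] = 0.8993 × ln(3.940) = 0.8993 × 1.371 = 1.233 d.
L(t_c) = L₀ e^(−k_1 t_c) = 20.9 × 0.7931 = 16.58 mg/L, and at the critical point k_a D_c = k_1 L, so D_c = (0.188/1.30) × 16.58 = 2.397 mg/L.
Minimum DO = C_s − D_c = 9.36 − 2.397 = 6.963 mg/L.
x_c = v t_c = 0.540 m/s × 1.233 d × 86400 s/d = 57530 m ≈ 57.5 km.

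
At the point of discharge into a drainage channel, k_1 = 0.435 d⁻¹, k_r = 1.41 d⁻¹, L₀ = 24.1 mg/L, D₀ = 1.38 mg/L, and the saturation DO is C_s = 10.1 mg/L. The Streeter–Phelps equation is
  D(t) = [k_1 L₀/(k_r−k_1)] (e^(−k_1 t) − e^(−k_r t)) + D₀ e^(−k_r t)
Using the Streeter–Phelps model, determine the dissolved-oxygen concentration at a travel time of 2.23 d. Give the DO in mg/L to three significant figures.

DO ≈ 6.43 mg/L

k_1 L₀/(k_r−k_1) = 0.435×24.1/(1.41−0.435) = 10.48/0.9750 = 10.75 mg/L.
e^(−k_1 t) = e^(−0.435×2.230) = 0.3791; e^(−k_r t) = e^(−1.41×2.230) = 0.04310.
D = 10.75 × (0.3791 − 0.04310) + 1.38 × 0.04310 = 3.612 + 0.05947 = 3.672 mg/L.
DO = C_s − D = 10.1 − 3.672 = 6.428 mg/L.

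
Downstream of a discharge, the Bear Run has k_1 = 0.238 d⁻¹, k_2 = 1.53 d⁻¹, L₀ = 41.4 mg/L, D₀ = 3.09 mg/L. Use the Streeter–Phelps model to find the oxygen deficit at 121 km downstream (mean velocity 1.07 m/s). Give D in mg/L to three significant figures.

Travel time t = x/v = 121 km / (1.07 m/s) = 121000 m / 1.07 m/s = 113100 s = 1.309 d.
k_1 L₀/(k_2−k_1) = 0.238×41.4/(1.53−0.238) = 9.853/1.292 = 7.626 mg/L.
e^(−k_1 t) = e^(−0.238×1.309) = 0.7323; e^(−k_2 t) = e^(−1.53×1.309) = 0.1350.
D = 7.626 × (0.7323 − 0.1350) + 3.09 × 0.1350 = 4.556 + 0.4171 = 4.973 mg/L.

D ≈ 4.97 mg/L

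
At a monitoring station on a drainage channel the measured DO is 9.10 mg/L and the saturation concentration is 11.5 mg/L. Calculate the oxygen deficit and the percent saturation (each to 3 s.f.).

D = C_s − C = 11.5 − 9.10 = 2.40 mg/L.
% saturation = 9.10/11.5 × 100 = 79.1 %.

D ≈ 2.40 mg/L; 79.1 % saturation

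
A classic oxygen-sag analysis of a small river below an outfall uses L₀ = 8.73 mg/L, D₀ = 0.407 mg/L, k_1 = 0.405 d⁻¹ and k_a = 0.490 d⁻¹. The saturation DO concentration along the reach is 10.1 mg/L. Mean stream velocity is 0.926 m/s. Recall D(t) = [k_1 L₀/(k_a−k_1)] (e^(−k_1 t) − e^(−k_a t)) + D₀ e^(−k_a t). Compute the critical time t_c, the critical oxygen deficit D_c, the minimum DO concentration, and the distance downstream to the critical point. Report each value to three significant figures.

At the critical point dD/dt = 0, so k_1 L₀ e^(−k_1 t) = k_a D. Substituting D(t) from the Streeter–Phelps equation and solving for t gives
t_c = ln[(k_a/k_1)(1 − D₀(k_a−k_1)/(k_1 L₀))] / (k_a−k_1).
Here k_a−k_1 = 0.08500 d⁻¹ and 1 − D₀(k_a−k_1)/(k_1 L₀) = 1 − 0.407×0.08500/(0.405×8.73) = 0.9902, so
t_c = ln(1.210 × 0.9902) / 0.08500 = 0.1807 / 0.08500 = 2.126 d.
L(t_c) = L₀ e^(−k_1 t_c) = 8.73 × 0.4228 = 3.691 mg/L, and at the critical point k_a D_c = k_1 L, so D_c = (0.405/0.490) × 3.691 = 3.051 mg/L.
Minimum DO = C_s − D_c = 10.1 − 3.051 = 7.049 mg/L.
x_c = v t_c = 0.926 m/s × 2.126 d × 86400 s/d = 170100 m ≈ 170 km.

t_c ≈ 2.13 d; D_c ≈ 3.05 mg/L; min DO ≈ 7.05 mg/L; x_c ≈ 170 km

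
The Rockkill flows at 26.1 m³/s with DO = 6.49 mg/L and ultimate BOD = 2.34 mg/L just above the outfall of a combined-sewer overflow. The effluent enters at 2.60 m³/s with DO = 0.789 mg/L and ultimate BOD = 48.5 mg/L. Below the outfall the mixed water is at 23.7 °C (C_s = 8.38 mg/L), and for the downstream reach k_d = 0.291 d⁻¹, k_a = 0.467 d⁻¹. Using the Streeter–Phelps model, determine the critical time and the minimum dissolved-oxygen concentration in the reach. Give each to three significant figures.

Mixed DO = (26.1×6.49 + 2.60×0.789)/(26.1+2.60) = 171.4/28.70 = 5.974 mg/L.
Mixed L₀ = (26.1×2.34 + 2.60×48.5)/(28.70) = 187.2/28.70 = 6.522 mg/L.
Initial deficit D₀ = C_s − DO₀ = 8.38 − 5.974 = 2.406 mg/L.
t_c = (1/0.1760) ln[(0.467/0.291)(1 − 2.406×0.1760/(0.291×6.522))] = 5.682 × ln(1.247) = 1.253 d.
D_c = (0.291/0.467) × 6.522 × e^(−0.291×1.253) = 0.6231 × 6.522 × 0.6945 = 2.822 mg/L.
Minimum DO = 8.38 − 2.822 = 5.558 mg/L.

t_c ≈ 1.25 d; minimum DO ≈ 5.56 mg/L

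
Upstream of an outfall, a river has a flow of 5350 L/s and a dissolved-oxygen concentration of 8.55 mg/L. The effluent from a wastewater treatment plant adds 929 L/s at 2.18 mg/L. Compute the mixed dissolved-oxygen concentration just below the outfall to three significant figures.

7.61 mg/L

Flow-weighted mixing: C = (Q_r C_r + Q_w C_w)/(Q_r + Q_w)
= (5350×8.55 + 929×2.18)/(5350 + 929) = 47770/6279 = 7.608 mg/L.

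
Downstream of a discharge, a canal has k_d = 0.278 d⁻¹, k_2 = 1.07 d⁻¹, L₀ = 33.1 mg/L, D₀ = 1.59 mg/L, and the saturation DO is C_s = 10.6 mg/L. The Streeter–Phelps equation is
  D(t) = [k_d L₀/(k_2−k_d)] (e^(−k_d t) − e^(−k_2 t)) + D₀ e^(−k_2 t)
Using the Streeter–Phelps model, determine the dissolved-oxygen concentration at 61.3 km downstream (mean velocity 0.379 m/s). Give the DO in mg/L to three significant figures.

Travel time t = x/v = 61.3 km / (0.379 m/s) = 61300 m / 0.379 m/s = 161700 s = 1.872 d.
k_d L₀/(k_2−k_d) = 0.278×33.1/(1.07−0.278) = 9.202/0.7920 = 11.62 mg/L.
e^(−k_d t) = e^(−0.278×1.872) = 0.5943; e^(−k_2 t) = e^(−1.07×1.872) = 0.1349.
D = 11.62 × (0.5943 − 0.1349) + 1.59 × 0.1349 = 5.337 + 0.2145 = 5.551 mg/L.
DO = C_s − D = 10.6 − 5.551 = 5.049 mg/L.

DO ≈ 5.05 mg/L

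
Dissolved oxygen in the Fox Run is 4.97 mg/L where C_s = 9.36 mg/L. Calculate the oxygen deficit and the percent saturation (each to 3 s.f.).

D ≈ 4.39 mg/L; 53.1 % saturation

D = C_s − C = 9.36 − 4.97 = 4.39 mg/L.
% saturation = 4.97/9.36 × 100 = 53.1 %.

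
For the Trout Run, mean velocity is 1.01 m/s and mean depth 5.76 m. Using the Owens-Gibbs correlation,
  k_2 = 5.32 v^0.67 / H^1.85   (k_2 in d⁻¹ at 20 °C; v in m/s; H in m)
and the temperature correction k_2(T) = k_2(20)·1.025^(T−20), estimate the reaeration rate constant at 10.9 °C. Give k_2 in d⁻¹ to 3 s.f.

k_2 ≈ 0.168 d⁻¹

k_2(20) = 5.32 × 1.01^0.67 / 5.76^1.85 = 5.32 × 1.007 / 25.51 = 0.2099 d⁻¹.
k_2(10.9) = 0.2099 × 1.025^(10.9−20) = 0.2099 × 0.7988 = 0.1677 d⁻¹.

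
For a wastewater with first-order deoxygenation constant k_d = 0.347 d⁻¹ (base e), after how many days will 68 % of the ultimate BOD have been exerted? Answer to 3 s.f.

t ≈ 3.28 d

y/L₀ = 1 − e^(−k_d t) = 0.68 ⇒ e^(−k_d t) = 0.320
t = −ln(0.320) / 0.347 = 1.139 / 0.347 = 3.284 d.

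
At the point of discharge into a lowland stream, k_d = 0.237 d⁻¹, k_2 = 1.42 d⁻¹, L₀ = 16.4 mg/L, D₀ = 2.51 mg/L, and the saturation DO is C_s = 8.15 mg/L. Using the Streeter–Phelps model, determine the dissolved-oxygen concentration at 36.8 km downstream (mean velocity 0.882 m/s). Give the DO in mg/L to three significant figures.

DO ≈ 5.61 mg/L

Travel time t = x/v = 36.8 km / (0.882 m/s) = 36800 m / 0.882 m/s = 41720 s = 0.4829 d.
k_d L₀/(k_2−k_d) = 0.237×16.4/(1.42−0.237) = 3.887/1.183 = 3.286 mg/L.
e^(−k_d t) = e^(−0.237×0.4829) = 0.8919; e^(−k_2 t) = e^(−1.42×0.4829) = 0.5037.
D = 3.286 × (0.8919 − 0.5037) + 2.51 × 0.5037 = 1.275 + 1.264 = 2.540 mg/L.
DO = C_s − D = 8.15 − 2.540 = 5.610 mg/L.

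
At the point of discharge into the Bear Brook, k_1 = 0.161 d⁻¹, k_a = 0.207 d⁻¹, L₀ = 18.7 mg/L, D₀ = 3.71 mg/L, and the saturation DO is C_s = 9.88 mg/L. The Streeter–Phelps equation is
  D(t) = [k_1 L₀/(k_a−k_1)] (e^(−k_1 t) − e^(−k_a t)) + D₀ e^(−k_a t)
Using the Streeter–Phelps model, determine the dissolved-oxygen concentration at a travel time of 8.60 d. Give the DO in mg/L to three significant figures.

k_1 L₀/(k_a−k_1) = 0.161×18.7/(0.207−0.161) = 3.011/0.04600 = 65.45 mg/L.
e^(−k_1 t) = e^(−0.161×8.600) = 0.2504; e^(−k_a t) = e^(−0.207×8.600) = 0.1686.
D = 65.45 × (0.2504 − 0.1686) + 3.71 × 0.1686 = 5.355 + 0.6255 = 5.981 mg/L.
DO = C_s − D = 9.88 − 5.981 = 3.899 mg/L.

DO ≈ 3.90 mg/L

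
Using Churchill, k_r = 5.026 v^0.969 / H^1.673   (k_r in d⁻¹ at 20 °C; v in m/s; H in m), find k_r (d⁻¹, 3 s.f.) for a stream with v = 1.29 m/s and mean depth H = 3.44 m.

k_r ≈ 0.814 d⁻¹

k_r = 5.026 × 1.29^0.969 / 3.44^1.673 = 5.026 × 1.280 / 7.901 = 0.8142 d⁻¹.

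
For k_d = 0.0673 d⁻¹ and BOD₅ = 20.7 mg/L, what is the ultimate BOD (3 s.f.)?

BOD₅ = L₀(1 − e^(−5k_d)) ⇒ L₀ = BOD₅ / (1 − e^(−5×0.0673))
= 20.7 / (1 − 0.7143) = 20.7 / 0.2857 = 72.44 mg/L.

L₀ ≈ 72.4 mg/L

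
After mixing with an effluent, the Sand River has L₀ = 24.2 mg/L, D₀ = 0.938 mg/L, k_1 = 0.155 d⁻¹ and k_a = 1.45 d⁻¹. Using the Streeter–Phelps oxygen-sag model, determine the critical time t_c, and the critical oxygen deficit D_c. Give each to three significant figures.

t_c ≈ 1.42 d; D_c ≈ 2.07 mg/L

t_c = [1/(k_a−k_1)] ln[(k_a/k_1)(1 − D₀(k_a−k_1)/(k_1 L₀))]
= [1/(1.45−0.155)] ln[(1.45/0.155)(1 − 0.938×1.295/(0.155×24.2))]
= (1/1.295) ln[9.355 × 0.6762] = 0.7722 × ln(6.325) = 0.7722 × 1.845 = 1.424 d.
L(t_c) = L₀ e^(−k_1 t_c) = 24.2 × 0.8019 = 19.41 mg/L, and at the critical point k_a D_c = k_1 L, so D_c = (0.155/1.45) × 19.41 = 2.074 mg/L.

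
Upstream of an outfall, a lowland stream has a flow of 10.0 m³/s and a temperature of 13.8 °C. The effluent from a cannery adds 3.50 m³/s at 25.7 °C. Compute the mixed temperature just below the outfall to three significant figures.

Flow-weighted mixing: C = (Q_r C_r + Q_w C_w)/(Q_r + Q_w)
= (10.0×13.8 + 3.50×25.7)/(10.0 + 3.50) = 227.9/13.50 = 16.89 °C.

16.9 °C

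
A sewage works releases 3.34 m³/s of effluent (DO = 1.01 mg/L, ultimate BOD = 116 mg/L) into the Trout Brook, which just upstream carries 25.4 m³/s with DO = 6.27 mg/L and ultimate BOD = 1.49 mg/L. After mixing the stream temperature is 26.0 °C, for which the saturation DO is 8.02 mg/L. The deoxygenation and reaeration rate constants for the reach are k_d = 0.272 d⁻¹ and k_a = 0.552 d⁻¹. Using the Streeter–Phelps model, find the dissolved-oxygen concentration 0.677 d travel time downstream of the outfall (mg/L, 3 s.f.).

DO ≈ 4.33 mg/L

Mixed DO = (25.4×6.27 + 3.34×1.01)/(25.4+3.34) = 162.6/28.74 = 5.659 mg/L.
Mixed L₀ = (25.4×1.49 + 3.34×116)/(28.74) = 425.3/28.74 = 14.80 mg/L.
Initial deficit D₀ = C_s − DO₀ = 8.02 − 5.659 = 2.361 mg/L.
D(0.677) = [0.272×14.80/(0.552−0.272)](e^(−0.272×0.677) − e^(−0.552×0.677)) + 2.361 e^(−0.552×0.677)
= 14.37 × (0.8318 − 0.6882) + 2.361 × 0.6882 = 3.690 mg/L.
DO = 8.02 − 3.690 = 4.330 mg/L.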